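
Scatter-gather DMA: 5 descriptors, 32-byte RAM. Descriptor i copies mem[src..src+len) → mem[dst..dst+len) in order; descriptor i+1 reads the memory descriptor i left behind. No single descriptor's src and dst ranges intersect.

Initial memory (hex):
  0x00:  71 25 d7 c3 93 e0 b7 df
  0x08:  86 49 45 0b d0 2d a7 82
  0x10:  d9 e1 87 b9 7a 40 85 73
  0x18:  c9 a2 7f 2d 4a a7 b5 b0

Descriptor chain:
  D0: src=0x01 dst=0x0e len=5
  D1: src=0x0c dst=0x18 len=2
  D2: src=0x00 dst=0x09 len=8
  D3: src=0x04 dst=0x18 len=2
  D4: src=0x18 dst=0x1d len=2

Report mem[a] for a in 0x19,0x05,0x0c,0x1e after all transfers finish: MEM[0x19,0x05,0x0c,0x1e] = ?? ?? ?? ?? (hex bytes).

MEM[0x19,0x05,0x0c,0x1e] = e0 e0 c3 e0

  after D0: wrote 5B at 0x0e = 25d7c393e0
  after D1: wrote 2B at 0x18 = d02d
  after D2: wrote 8B at 0x09 = 7125d7c393e0b7df
  after D3: wrote 2B at 0x18 = 93e0
  after D4: wrote 2B at 0x1d = 93e0
query mem[0x19]=0xe0, mem[0x05]=0xe0, mem[0x0c]=0xc3, mem[0x1e]=0xe0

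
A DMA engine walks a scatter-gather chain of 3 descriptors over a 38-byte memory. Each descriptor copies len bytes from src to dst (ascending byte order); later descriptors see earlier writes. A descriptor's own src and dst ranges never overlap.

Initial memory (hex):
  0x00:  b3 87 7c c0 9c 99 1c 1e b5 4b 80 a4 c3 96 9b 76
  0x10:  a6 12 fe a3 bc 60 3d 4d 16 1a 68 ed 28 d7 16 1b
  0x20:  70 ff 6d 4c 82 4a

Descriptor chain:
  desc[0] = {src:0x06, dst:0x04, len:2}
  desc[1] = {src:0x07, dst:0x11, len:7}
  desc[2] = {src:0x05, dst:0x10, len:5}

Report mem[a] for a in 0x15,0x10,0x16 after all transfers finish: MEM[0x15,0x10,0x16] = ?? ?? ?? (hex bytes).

[0] 0x06->0x04 len=2 : 1c 1e
[1] 0x07->0x11 len=7 : 1e b5 4b 80 a4 c3 96
[2] 0x05->0x10 len=5 : 1e 1c 1e b5 4b
query mem[0x15]=0xa4, mem[0x10]=0x1e, mem[0x16]=0xc3

MEM[0x15,0x10,0x16] = a4 1e c3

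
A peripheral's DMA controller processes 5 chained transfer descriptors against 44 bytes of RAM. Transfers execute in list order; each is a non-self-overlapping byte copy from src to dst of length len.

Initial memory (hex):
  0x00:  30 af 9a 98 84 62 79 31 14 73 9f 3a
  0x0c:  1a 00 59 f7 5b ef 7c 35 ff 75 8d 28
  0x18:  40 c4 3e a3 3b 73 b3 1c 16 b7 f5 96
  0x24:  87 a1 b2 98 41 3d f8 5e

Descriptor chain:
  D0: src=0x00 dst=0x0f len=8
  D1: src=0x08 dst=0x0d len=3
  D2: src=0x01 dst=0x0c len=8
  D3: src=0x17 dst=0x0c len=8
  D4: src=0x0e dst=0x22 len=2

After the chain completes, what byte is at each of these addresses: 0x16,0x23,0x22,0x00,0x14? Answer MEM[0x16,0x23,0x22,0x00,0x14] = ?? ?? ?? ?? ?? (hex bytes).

#0 dst[0x0f+8] := {0x30,0xaf,0x9a,0x98,0x84,0x62,0x79,0x31}
#1 dst[0x0d+3] := {0x14,0x73,0x9f}
#2 dst[0x0c+8] := {0xaf,0x9a,0x98,0x84,0x62,0x79,0x31,0x14}
#3 dst[0x0c+8] := {0x28,0x40,0xc4,0x3e,0xa3,0x3b,0x73,0xb3}
#4 dst[0x22+2] := {0xc4,0x3e}
query mem[0x16]=0x31, mem[0x23]=0x3e, mem[0x22]=0xc4, mem[0x00]=0x30, mem[0x14]=0x62

MEM[0x16,0x23,0x22,0x00,0x14] = 31 3e c4 30 62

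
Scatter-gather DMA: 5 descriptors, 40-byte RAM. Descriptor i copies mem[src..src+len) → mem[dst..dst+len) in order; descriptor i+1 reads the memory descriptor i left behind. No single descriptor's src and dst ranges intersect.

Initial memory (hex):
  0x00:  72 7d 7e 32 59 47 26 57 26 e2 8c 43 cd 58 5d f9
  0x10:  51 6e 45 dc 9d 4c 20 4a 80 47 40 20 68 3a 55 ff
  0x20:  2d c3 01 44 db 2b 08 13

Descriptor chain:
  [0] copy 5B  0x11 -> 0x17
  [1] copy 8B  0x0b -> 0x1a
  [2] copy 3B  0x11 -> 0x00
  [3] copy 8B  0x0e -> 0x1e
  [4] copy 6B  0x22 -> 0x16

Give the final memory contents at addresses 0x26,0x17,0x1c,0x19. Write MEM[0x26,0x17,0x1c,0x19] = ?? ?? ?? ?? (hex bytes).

[0] 0x11->0x17 len=5 : 6e 45 dc 9d 4c
[1] 0x0b->0x1a len=8 : 43 cd 58 5d f9 51 6e 45
[2] 0x11->0x00 len=3 : 6e 45 dc
[3] 0x0e->0x1e len=8 : 5d f9 51 6e 45 dc 9d 4c
[4] 0x22->0x16 len=6 : 45 dc 9d 4c 08 13
query mem[0x26]=0x08, mem[0x17]=0xdc, mem[0x1c]=0x58, mem[0x19]=0x4c

MEM[0x26,0x17,0x1c,0x19] = 08 dc 58 4c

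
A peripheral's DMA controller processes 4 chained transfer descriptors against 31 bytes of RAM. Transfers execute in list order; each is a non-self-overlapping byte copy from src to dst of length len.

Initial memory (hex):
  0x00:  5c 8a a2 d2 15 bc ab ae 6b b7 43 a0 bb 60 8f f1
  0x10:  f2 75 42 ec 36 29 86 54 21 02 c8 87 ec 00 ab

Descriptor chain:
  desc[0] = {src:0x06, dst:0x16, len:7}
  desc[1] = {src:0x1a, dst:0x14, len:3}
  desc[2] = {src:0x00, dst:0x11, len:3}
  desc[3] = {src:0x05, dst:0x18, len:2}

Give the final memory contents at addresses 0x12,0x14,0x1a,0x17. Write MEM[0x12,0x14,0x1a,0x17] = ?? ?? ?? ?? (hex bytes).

#0 dst[0x16+7] := {0xab,0xae,0x6b,0xb7,0x43,0xa0,0xbb}
#1 dst[0x14+3] := {0x43,0xa0,0xbb}
#2 dst[0x11+3] := {0x5c,0x8a,0xa2}
#3 dst[0x18+2] := {0xbc,0xab}
query mem[0x12]=0x8a, mem[0x14]=0x43, mem[0x1a]=0x43, mem[0x17]=0xae

MEM[0x12,0x14,0x1a,0x17] = 8a 43 43 ae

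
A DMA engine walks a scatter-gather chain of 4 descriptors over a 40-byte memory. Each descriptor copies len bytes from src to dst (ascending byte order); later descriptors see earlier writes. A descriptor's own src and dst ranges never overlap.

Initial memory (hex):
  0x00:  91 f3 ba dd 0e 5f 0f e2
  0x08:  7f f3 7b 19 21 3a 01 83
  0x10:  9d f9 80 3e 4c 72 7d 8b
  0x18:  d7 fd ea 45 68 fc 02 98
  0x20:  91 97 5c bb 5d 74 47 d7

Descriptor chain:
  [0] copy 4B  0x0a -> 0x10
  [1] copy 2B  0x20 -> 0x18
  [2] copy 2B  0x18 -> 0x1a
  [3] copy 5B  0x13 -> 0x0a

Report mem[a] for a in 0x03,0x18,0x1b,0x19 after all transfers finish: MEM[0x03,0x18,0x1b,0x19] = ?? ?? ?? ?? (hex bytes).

D0: mem[0x10..0x13] <- [7b 19 21 3a]
D1: mem[0x18..0x19] <- [91 97]
D2: mem[0x1a..0x1b] <- [91 97]
D3: mem[0x0a..0x0e] <- [3a 4c 72 7d 8b]
query mem[0x03]=0xdd, mem[0x18]=0x91, mem[0x1b]=0x97, mem[0x19]=0x97

MEM[0x03,0x18,0x1b,0x19] = dd 91 97 97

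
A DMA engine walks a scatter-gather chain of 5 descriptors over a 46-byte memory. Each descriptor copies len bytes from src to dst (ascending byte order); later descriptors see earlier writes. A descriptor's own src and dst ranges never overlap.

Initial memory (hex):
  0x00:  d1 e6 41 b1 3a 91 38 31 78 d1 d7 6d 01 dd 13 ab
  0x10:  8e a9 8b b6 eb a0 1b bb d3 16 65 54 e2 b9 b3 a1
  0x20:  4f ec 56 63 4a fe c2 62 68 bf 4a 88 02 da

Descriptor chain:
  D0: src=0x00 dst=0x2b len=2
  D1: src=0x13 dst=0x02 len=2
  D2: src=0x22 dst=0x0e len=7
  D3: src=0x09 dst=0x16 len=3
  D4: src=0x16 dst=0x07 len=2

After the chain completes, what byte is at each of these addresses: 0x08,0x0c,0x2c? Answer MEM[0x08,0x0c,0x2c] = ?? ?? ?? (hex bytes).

MEM[0x08,0x0c,0x2c] = d7 01 e6

  after D0: wrote 2B at 0x2b = d1e6
  after D1: wrote 2B at 0x02 = b6eb
  after D2: wrote 7B at 0x0e = 56634afec26268
  after D3: wrote 3B at 0x16 = d1d76d
  after D4: wrote 2B at 0x07 = d1d7
query mem[0x08]=0xd7, mem[0x0c]=0x01, mem[0x2c]=0xe6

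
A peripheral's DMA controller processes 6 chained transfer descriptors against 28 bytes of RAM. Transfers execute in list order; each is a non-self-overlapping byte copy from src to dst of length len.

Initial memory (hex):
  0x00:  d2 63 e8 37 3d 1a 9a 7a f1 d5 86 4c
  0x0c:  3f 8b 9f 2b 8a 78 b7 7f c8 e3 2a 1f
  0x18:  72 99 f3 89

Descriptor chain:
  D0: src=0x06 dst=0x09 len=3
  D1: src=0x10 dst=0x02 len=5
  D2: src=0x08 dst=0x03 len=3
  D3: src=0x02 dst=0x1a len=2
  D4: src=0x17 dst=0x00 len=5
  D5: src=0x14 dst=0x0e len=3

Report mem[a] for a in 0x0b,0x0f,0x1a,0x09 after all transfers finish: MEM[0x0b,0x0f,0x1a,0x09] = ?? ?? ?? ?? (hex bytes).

MEM[0x0b,0x0f,0x1a,0x09] = f1 e3 8a 9a

#0 dst[0x09+3] := {0x9a,0x7a,0xf1}
#1 dst[0x02+5] := {0x8a,0x78,0xb7,0x7f,0xc8}
#2 dst[0x03+3] := {0xf1,0x9a,0x7a}
#3 dst[0x1a+2] := {0x8a,0xf1}
#4 dst[0x00+5] := {0x1f,0x72,0x99,0x8a,0xf1}
#5 dst[0x0e+3] := {0xc8,0xe3,0x2a}
query mem[0x0b]=0xf1, mem[0x0f]=0xe3, mem[0x1a]=0x8a, mem[0x09]=0x9a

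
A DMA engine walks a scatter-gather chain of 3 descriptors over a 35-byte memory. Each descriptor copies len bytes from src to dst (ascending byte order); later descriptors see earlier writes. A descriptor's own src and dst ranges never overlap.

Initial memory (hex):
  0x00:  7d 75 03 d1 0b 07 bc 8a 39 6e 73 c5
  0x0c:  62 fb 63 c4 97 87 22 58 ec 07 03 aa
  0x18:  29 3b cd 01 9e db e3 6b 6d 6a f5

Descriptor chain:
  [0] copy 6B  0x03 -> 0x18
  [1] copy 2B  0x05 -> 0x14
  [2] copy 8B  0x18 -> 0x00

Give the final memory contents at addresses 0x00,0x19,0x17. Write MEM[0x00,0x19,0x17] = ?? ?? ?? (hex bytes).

#0 dst[0x18+6] := {0xd1,0x0b,0x07,0xbc,0x8a,0x39}
#1 dst[0x14+2] := {0x07,0xbc}
#2 dst[0x00+8] := {0xd1,0x0b,0x07,0xbc,0x8a,0x39,0xe3,0x6b}
query mem[0x00]=0xd1, mem[0x19]=0x0b, mem[0x17]=0xaa

MEM[0x00,0x19,0x17] = d1 0b aa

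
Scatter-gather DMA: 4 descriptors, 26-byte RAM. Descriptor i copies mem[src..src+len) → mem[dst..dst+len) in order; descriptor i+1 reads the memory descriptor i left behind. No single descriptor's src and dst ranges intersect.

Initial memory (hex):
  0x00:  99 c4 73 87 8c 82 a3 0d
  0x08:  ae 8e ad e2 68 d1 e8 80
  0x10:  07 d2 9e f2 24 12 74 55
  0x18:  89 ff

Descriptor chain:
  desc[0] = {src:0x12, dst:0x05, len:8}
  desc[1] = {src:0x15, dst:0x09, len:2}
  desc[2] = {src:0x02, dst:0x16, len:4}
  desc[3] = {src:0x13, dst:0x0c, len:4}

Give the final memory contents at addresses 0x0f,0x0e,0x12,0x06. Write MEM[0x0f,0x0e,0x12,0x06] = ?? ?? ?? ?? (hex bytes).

[0] 0x12->0x05 len=8 : 9e f2 24 12 74 55 89 ff
[1] 0x15->0x09 len=2 : 12 74
[2] 0x02->0x16 len=4 : 73 87 8c 9e
[3] 0x13->0x0c len=4 : f2 24 12 73
query mem[0x0f]=0x73, mem[0x0e]=0x12, mem[0x12]=0x9e, mem[0x06]=0xf2

MEM[0x0f,0x0e,0x12,0x06] = 73 12 9e f2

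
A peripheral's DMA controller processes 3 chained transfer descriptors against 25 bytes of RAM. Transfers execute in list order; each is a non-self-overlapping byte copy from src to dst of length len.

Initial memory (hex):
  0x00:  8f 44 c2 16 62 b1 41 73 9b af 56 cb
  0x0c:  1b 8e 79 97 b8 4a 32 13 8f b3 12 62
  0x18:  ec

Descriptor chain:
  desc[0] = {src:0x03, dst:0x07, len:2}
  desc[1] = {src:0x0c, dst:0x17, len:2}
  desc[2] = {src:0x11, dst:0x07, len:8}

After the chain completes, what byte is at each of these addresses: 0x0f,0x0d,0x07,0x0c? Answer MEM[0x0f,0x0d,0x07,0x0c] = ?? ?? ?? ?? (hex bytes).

#0 dst[0x07+2] := {0x16,0x62}
#1 dst[0x17+2] := {0x1b,0x8e}
#2 dst[0x07+8] := {0x4a,0x32,0x13,0x8f,0xb3,0x12,0x1b,0x8e}
query mem[0x0f]=0x97, mem[0x0d]=0x1b, mem[0x07]=0x4a, mem[0x0c]=0x12

MEM[0x0f,0x0d,0x07,0x0c] = 97 1b 4a 12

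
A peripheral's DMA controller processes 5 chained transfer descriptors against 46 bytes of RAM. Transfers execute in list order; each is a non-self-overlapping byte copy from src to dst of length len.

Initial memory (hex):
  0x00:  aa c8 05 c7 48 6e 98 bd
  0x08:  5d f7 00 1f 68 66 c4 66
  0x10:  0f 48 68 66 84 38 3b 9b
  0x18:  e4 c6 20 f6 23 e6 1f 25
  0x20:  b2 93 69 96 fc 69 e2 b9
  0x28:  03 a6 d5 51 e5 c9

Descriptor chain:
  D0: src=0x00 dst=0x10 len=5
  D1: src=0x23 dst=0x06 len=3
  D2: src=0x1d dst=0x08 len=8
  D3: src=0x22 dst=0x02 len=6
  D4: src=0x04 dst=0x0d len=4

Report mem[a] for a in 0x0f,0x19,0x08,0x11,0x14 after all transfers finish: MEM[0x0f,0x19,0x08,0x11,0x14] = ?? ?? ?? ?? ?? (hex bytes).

#0 dst[0x10+5] := {0xaa,0xc8,0x05,0xc7,0x48}
#1 dst[0x06+3] := {0x96,0xfc,0x69}
#2 dst[0x08+8] := {0xe6,0x1f,0x25,0xb2,0x93,0x69,0x96,0xfc}
#3 dst[0x02+6] := {0x69,0x96,0xfc,0x69,0xe2,0xb9}
#4 dst[0x0d+4] := {0xfc,0x69,0xe2,0xb9}
query mem[0x0f]=0xe2, mem[0x19]=0xc6, mem[0x08]=0xe6, mem[0x11]=0xc8, mem[0x14]=0x48

MEM[0x0f,0x19,0x08,0x11,0x14] = e2 c6 e6 c8 48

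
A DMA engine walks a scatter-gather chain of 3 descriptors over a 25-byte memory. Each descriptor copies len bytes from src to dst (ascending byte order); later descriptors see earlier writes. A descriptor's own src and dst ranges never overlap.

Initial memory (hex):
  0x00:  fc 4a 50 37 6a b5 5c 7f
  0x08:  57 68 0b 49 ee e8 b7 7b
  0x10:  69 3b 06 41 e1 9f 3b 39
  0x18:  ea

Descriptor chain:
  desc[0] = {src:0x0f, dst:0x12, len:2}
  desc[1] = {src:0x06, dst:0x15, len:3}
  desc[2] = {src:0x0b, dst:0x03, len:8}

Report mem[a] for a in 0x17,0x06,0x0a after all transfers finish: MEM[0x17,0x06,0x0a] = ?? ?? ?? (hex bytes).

[0] 0x0f->0x12 len=2 : 7b 69
[1] 0x06->0x15 len=3 : 5c 7f 57
[2] 0x0b->0x03 len=8 : 49 ee e8 b7 7b 69 3b 7b
query mem[0x17]=0x57, mem[0x06]=0xb7, mem[0x0a]=0x7b

MEM[0x17,0x06,0x0a] = 57 b7 7b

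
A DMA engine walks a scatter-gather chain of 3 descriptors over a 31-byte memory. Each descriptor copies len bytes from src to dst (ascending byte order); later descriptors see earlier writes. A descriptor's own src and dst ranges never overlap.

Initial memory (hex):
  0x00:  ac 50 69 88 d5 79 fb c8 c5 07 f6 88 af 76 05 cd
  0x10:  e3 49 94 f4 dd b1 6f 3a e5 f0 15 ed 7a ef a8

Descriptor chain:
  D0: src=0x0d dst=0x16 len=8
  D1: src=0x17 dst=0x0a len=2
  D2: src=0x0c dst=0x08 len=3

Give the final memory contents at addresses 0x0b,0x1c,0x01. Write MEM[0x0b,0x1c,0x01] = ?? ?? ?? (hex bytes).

D0: mem[0x16..0x1d] <- [76 05 cd e3 49 94 f4 dd]
D1: mem[0x0a..0x0b] <- [05 cd]
D2: mem[0x08..0x0a] <- [af 76 05]
query mem[0x0b]=0xcd, mem[0x1c]=0xf4, mem[0x01]=0x50

MEM[0x0b,0x1c,0x01] = cd f4 50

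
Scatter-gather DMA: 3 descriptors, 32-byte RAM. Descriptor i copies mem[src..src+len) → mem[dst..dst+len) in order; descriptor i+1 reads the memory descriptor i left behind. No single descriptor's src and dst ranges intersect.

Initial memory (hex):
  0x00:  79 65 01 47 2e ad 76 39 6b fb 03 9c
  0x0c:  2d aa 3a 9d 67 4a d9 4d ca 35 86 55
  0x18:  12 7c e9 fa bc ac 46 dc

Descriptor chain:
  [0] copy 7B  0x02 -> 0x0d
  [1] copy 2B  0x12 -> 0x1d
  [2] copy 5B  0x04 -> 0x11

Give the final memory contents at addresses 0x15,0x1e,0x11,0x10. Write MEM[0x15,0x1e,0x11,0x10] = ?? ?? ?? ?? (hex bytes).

MEM[0x15,0x1e,0x11,0x10] = 6b 6b 2e ad

[0] 0x02->0x0d len=7 : 01 47 2e ad 76 39 6b
[1] 0x12->0x1d len=2 : 39 6b
[2] 0x04->0x11 len=5 : 2e ad 76 39 6b
query mem[0x15]=0x6b, mem[0x1e]=0x6b, mem[0x11]=0x2e, mem[0x10]=0xad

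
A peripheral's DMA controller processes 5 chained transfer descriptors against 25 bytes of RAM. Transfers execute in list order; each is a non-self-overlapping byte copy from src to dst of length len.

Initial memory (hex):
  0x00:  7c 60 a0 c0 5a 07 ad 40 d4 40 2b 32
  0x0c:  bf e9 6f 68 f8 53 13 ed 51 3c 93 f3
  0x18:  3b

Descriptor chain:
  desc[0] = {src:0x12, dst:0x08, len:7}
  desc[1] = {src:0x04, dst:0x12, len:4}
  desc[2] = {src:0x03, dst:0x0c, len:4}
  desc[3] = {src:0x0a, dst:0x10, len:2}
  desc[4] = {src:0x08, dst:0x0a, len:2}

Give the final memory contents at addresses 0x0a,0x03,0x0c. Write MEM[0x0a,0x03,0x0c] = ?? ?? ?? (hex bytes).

MEM[0x0a,0x03,0x0c] = 13 c0 c0

  after D0: wrote 7B at 0x08 = 13ed513c93f33b
  after D1: wrote 4B at 0x12 = 5a07ad40
  after D2: wrote 4B at 0x0c = c05a07ad
  after D3: wrote 2B at 0x10 = 513c
  after D4: wrote 2B at 0x0a = 13ed
query mem[0x0a]=0x13, mem[0x03]=0xc0, mem[0x0c]=0xc0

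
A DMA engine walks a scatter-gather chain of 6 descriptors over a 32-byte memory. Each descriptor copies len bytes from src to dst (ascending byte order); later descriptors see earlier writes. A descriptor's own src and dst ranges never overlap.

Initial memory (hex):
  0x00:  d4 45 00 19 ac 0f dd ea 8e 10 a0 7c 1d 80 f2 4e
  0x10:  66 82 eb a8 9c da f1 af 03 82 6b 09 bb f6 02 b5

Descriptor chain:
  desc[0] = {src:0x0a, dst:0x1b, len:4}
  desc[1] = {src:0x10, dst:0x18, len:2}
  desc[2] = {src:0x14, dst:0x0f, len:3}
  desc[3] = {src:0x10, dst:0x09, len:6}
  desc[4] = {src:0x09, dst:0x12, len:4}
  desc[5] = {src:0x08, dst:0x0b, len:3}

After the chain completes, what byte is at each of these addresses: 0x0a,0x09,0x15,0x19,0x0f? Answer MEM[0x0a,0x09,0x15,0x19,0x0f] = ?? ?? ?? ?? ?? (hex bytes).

MEM[0x0a,0x09,0x15,0x19,0x0f] = f1 da a8 82 9c

#0 dst[0x1b+4] := {0xa0,0x7c,0x1d,0x80}
#1 dst[0x18+2] := {0x66,0x82}
#2 dst[0x0f+3] := {0x9c,0xda,0xf1}
#3 dst[0x09+6] := {0xda,0xf1,0xeb,0xa8,0x9c,0xda}
#4 dst[0x12+4] := {0xda,0xf1,0xeb,0xa8}
#5 dst[0x0b+3] := {0x8e,0xda,0xf1}
query mem[0x0a]=0xf1, mem[0x09]=0xda, mem[0x15]=0xa8, mem[0x19]=0x82, mem[0x0f]=0x9c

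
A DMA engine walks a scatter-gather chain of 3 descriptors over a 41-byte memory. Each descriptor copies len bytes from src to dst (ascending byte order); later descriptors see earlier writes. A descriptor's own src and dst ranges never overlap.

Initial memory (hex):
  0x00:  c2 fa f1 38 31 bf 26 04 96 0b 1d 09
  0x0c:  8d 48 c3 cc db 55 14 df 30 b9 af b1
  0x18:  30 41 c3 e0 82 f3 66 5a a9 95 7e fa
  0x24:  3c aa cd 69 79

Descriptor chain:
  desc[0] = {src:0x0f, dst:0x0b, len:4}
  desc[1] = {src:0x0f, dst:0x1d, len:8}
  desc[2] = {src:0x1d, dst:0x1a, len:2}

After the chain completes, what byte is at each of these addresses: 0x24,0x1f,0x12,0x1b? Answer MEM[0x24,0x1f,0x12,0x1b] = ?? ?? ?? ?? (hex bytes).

MEM[0x24,0x1f,0x12,0x1b] = af 55 14 db

  after D0: wrote 4B at 0x0b = ccdb5514
  after D1: wrote 8B at 0x1d = ccdb5514df30b9af
  after D2: wrote 2B at 0x1a = ccdb
query mem[0x24]=0xaf, mem[0x1f]=0x55, mem[0x12]=0x14, mem[0x1b]=0xdb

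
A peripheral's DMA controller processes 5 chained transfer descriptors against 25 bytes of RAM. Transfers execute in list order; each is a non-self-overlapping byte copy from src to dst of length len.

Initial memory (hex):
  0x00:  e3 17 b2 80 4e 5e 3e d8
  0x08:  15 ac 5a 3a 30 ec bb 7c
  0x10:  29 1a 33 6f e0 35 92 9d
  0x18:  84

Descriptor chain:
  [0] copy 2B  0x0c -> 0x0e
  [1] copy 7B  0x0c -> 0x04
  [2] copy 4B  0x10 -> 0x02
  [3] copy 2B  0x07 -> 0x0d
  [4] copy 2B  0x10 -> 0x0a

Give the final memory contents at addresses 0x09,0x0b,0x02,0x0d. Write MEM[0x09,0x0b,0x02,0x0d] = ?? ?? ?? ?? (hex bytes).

  after D0: wrote 2B at 0x0e = 30ec
  after D1: wrote 7B at 0x04 = 30ec30ec291a33
  after D2: wrote 4B at 0x02 = 291a336f
  after D3: wrote 2B at 0x0d = ec29
  after D4: wrote 2B at 0x0a = 291a
query mem[0x09]=0x1a, mem[0x0b]=0x1a, mem[0x02]=0x29, mem[0x0d]=0xec

MEM[0x09,0x0b,0x02,0x0d] = 1a 1a 29 ec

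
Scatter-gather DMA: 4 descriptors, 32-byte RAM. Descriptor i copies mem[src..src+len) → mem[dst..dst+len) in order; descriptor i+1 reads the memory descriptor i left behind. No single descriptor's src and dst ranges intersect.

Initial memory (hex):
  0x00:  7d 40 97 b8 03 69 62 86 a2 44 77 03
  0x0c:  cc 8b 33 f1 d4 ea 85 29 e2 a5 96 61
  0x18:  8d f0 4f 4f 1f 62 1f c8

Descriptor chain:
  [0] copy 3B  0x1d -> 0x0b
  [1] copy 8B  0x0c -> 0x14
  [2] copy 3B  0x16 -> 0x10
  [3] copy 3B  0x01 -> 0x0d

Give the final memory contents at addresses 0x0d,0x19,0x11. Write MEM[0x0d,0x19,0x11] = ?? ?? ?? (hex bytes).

[0] 0x1d->0x0b len=3 : 62 1f c8
[1] 0x0c->0x14 len=8 : 1f c8 33 f1 d4 ea 85 29
[2] 0x16->0x10 len=3 : 33 f1 d4
[3] 0x01->0x0d len=3 : 40 97 b8
query mem[0x0d]=0x40, mem[0x19]=0xea, mem[0x11]=0xf1

MEM[0x0d,0x19,0x11] = 40 ea f1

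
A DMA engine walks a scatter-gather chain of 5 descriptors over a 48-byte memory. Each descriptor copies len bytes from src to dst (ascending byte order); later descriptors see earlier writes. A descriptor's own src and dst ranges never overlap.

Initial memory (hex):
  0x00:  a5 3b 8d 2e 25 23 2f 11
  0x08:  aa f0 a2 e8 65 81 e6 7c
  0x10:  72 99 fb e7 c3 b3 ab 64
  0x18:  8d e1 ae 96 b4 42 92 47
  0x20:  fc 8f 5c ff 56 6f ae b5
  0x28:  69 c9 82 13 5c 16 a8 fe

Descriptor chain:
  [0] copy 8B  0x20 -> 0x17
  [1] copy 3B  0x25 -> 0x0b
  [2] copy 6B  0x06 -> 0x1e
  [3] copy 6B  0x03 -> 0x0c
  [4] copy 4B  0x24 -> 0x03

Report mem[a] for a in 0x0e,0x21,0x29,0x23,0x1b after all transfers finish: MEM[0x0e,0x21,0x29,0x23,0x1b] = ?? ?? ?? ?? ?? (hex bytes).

MEM[0x0e,0x21,0x29,0x23,0x1b] = 23 f0 c9 6f 56

  after D0: wrote 8B at 0x17 = fc8f5cff566faeb5
  after D1: wrote 3B at 0x0b = 6faeb5
  after D2: wrote 6B at 0x1e = 2f11aaf0a26f
  after D3: wrote 6B at 0x0c = 2e25232f11aa
  after D4: wrote 4B at 0x03 = 566faeb5
query mem[0x0e]=0x23, mem[0x21]=0xf0, mem[0x29]=0xc9, mem[0x23]=0x6f, mem[0x1b]=0x56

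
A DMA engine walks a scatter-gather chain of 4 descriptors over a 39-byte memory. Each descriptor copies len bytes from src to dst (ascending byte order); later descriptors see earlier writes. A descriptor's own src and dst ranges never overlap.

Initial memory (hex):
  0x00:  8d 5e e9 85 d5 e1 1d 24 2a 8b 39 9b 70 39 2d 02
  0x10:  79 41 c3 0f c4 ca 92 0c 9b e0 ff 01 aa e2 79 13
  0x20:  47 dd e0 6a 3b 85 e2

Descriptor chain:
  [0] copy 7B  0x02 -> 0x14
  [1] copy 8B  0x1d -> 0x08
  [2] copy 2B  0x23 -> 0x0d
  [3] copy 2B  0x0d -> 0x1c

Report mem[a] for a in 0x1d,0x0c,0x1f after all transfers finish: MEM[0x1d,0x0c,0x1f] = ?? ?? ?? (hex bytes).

MEM[0x1d,0x0c,0x1f] = 3b dd 13

D0: mem[0x14..0x1a] <- [e9 85 d5 e1 1d 24 2a]
D1: mem[0x08..0x0f] <- [e2 79 13 47 dd e0 6a 3b]
D2: mem[0x0d..0x0e] <- [6a 3b]
D3: mem[0x1c..0x1d] <- [6a 3b]
query mem[0x1d]=0x3b, mem[0x0c]=0xdd, mem[0x1f]=0x13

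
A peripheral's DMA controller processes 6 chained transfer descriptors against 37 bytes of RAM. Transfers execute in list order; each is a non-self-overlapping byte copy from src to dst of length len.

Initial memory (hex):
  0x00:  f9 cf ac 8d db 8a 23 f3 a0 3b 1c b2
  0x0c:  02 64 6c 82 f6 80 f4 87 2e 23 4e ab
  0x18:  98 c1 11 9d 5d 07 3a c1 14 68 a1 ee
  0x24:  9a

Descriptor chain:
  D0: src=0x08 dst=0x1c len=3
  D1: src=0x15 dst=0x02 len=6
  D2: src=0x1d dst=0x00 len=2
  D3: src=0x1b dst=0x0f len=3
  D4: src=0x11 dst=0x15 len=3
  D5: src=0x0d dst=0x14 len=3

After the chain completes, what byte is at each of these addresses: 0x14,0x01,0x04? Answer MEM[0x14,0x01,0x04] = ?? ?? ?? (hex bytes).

  after D0: wrote 3B at 0x1c = a03b1c
  after D1: wrote 6B at 0x02 = 234eab98c111
  after D2: wrote 2B at 0x00 = 3b1c
  after D3: wrote 3B at 0x0f = 9da03b
  after D4: wrote 3B at 0x15 = 3bf487
  after D5: wrote 3B at 0x14 = 646c9d
query mem[0x14]=0x64, mem[0x01]=0x1c, mem[0x04]=0xab

MEM[0x14,0x01,0x04] = 64 1c ab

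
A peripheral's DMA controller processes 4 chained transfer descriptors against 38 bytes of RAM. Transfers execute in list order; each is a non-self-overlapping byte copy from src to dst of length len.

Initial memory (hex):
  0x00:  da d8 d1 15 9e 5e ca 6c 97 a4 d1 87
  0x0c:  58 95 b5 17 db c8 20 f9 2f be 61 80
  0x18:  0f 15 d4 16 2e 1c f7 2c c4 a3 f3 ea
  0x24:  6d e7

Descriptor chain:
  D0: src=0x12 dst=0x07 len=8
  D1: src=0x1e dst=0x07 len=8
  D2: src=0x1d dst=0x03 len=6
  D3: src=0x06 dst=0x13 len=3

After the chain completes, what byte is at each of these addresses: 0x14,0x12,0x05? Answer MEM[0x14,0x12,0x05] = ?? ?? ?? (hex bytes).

  after D0: wrote 8B at 0x07 = 20f92fbe61800f15
  after D1: wrote 8B at 0x07 = f72cc4a3f3ea6de7
  after D2: wrote 6B at 0x03 = 1cf72cc4a3f3
  after D3: wrote 3B at 0x13 = c4a3f3
query mem[0x14]=0xa3, mem[0x12]=0x20, mem[0x05]=0x2c

MEM[0x14,0x12,0x05] = a3 20 2c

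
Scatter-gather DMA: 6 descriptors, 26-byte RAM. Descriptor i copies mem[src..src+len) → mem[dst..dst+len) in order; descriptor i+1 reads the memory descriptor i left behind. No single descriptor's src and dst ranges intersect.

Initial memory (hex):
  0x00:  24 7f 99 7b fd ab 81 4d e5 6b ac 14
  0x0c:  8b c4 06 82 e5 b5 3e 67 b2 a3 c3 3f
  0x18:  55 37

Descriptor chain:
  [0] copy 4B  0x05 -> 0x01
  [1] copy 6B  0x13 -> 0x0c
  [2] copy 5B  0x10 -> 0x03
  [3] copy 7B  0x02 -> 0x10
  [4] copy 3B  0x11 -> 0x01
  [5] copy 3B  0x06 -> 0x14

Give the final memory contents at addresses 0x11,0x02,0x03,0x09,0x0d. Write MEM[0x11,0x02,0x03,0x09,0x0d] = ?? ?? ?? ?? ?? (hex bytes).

MEM[0x11,0x02,0x03,0x09,0x0d] = 3f 55 3e 6b b2

[0] 0x05->0x01 len=4 : ab 81 4d e5
[1] 0x13->0x0c len=6 : 67 b2 a3 c3 3f 55
[2] 0x10->0x03 len=5 : 3f 55 3e 67 b2
[3] 0x02->0x10 len=7 : 81 3f 55 3e 67 b2 e5
[4] 0x11->0x01 len=3 : 3f 55 3e
[5] 0x06->0x14 len=3 : 67 b2 e5
query mem[0x11]=0x3f, mem[0x02]=0x55, mem[0x03]=0x3e, mem[0x09]=0x6b, mem[0x0d]=0xb2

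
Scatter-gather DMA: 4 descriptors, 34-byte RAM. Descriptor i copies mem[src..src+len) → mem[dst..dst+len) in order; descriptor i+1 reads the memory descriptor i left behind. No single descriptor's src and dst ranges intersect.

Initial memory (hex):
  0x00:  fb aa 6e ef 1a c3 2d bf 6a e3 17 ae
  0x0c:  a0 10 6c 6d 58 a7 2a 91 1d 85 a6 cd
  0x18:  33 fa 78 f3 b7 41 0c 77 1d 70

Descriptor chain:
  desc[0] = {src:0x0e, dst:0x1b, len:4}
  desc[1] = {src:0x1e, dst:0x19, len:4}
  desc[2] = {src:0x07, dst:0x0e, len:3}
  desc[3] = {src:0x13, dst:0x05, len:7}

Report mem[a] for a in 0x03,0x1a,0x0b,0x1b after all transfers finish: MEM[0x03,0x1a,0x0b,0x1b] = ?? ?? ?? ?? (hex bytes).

  after D0: wrote 4B at 0x1b = 6c6d58a7
  after D1: wrote 4B at 0x19 = a7771d70
  after D2: wrote 3B at 0x0e = bf6ae3
  after D3: wrote 7B at 0x05 = 911d85a6cd33a7
query mem[0x03]=0xef, mem[0x1a]=0x77, mem[0x0b]=0xa7, mem[0x1b]=0x1d

MEM[0x03,0x1a,0x0b,0x1b] = ef 77 a7 1d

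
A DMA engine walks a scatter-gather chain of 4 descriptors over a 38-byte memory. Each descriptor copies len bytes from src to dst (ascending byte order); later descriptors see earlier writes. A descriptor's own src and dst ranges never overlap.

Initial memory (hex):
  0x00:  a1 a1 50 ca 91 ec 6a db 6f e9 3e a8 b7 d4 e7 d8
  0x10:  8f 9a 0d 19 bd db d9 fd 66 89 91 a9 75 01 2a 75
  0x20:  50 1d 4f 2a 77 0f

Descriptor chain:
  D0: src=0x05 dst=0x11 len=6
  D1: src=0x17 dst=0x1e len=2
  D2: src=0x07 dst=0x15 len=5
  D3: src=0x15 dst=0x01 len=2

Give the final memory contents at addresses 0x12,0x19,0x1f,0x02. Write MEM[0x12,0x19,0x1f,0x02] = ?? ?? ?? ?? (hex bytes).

MEM[0x12,0x19,0x1f,0x02] = 6a a8 66 6f

D0: mem[0x11..0x16] <- [ec 6a db 6f e9 3e]
D1: mem[0x1e..0x1f] <- [fd 66]
D2: mem[0x15..0x19] <- [db 6f e9 3e a8]
D3: mem[0x01..0x02] <- [db 6f]
query mem[0x12]=0x6a, mem[0x19]=0xa8, mem[0x1f]=0x66, mem[0x02]=0x6f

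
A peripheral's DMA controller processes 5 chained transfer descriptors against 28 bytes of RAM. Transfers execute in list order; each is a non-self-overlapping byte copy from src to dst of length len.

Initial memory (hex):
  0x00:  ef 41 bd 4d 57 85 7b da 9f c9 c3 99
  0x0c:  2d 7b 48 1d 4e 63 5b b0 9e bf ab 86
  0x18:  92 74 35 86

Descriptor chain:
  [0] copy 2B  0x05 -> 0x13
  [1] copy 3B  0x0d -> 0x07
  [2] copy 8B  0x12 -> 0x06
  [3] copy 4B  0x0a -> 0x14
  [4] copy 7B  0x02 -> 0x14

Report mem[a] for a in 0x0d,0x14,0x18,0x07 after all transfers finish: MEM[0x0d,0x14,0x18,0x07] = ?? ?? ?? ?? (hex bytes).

#0 dst[0x13+2] := {0x85,0x7b}
#1 dst[0x07+3] := {0x7b,0x48,0x1d}
#2 dst[0x06+8] := {0x5b,0x85,0x7b,0xbf,0xab,0x86,0x92,0x74}
#3 dst[0x14+4] := {0xab,0x86,0x92,0x74}
#4 dst[0x14+7] := {0xbd,0x4d,0x57,0x85,0x5b,0x85,0x7b}
query mem[0x0d]=0x74, mem[0x14]=0xbd, mem[0x18]=0x5b, mem[0x07]=0x85

MEM[0x0d,0x14,0x18,0x07] = 74 bd 5b 85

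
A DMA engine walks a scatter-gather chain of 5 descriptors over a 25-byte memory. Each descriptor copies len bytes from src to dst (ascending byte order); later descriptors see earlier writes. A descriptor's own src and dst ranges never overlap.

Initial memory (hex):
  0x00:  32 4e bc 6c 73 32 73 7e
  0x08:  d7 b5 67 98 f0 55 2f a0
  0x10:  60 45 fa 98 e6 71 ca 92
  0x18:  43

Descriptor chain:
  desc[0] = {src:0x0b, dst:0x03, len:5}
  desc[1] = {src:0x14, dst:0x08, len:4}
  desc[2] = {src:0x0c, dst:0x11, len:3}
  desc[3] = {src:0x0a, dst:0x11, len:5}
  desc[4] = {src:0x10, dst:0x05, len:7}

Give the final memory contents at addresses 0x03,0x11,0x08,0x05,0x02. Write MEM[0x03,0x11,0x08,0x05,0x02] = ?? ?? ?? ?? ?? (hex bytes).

  after D0: wrote 5B at 0x03 = 98f0552fa0
  after D1: wrote 4B at 0x08 = e671ca92
  after D2: wrote 3B at 0x11 = f0552f
  after D3: wrote 5B at 0x11 = ca92f0552f
  after D4: wrote 7B at 0x05 = 60ca92f0552fca
query mem[0x03]=0x98, mem[0x11]=0xca, mem[0x08]=0xf0, mem[0x05]=0x60, mem[0x02]=0xbc

MEM[0x03,0x11,0x08,0x05,0x02] = 98 ca f0 60 bc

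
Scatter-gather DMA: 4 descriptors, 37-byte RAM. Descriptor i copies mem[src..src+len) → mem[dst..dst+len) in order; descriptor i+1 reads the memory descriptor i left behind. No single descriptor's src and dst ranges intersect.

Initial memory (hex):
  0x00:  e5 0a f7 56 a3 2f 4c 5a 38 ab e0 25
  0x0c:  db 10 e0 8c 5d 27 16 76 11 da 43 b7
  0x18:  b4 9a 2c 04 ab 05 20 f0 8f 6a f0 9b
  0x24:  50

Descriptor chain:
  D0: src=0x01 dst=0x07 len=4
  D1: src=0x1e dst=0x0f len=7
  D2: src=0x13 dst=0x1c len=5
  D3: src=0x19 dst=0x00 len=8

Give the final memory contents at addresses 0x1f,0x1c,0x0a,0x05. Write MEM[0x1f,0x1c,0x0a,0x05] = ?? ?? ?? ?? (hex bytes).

#0 dst[0x07+4] := {0x0a,0xf7,0x56,0xa3}
#1 dst[0x0f+7] := {0x20,0xf0,0x8f,0x6a,0xf0,0x9b,0x50}
#2 dst[0x1c+5] := {0xf0,0x9b,0x50,0x43,0xb7}
#3 dst[0x00+8] := {0x9a,0x2c,0x04,0xf0,0x9b,0x50,0x43,0xb7}
query mem[0x1f]=0x43, mem[0x1c]=0xf0, mem[0x0a]=0xa3, mem[0x05]=0x50

MEM[0x1f,0x1c,0x0a,0x05] = 43 f0 a3 50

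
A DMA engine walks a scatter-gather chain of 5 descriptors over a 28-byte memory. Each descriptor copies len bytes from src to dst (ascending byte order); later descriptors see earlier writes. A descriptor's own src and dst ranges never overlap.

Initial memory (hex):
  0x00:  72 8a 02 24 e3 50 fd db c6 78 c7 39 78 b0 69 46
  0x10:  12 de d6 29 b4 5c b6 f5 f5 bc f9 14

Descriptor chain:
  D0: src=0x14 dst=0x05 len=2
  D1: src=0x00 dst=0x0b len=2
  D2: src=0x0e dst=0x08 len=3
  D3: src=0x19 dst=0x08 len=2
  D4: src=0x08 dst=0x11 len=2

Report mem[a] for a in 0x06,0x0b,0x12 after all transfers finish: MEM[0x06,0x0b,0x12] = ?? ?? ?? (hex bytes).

MEM[0x06,0x0b,0x12] = 5c 72 f9

D0: mem[0x05..0x06] <- [b4 5c]
D1: mem[0x0b..0x0c] <- [72 8a]
D2: mem[0x08..0x0a] <- [69 46 12]
D3: mem[0x08..0x09] <- [bc f9]
D4: mem[0x11..0x12] <- [bc f9]
query mem[0x06]=0x5c, mem[0x0b]=0x72, mem[0x12]=0xf9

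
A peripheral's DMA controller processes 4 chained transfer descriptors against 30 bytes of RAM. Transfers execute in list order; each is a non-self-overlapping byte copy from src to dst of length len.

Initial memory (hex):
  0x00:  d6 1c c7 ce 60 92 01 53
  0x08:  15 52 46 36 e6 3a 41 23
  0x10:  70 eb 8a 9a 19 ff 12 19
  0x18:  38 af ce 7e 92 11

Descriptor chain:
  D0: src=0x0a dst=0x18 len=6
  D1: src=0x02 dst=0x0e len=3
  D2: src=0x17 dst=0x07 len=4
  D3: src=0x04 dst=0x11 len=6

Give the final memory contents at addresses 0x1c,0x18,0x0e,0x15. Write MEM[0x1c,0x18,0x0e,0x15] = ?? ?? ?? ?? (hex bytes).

D0: mem[0x18..0x1d] <- [46 36 e6 3a 41 23]
D1: mem[0x0e..0x10] <- [c7 ce 60]
D2: mem[0x07..0x0a] <- [19 46 36 e6]
D3: mem[0x11..0x16] <- [60 92 01 19 46 36]
query mem[0x1c]=0x41, mem[0x18]=0x46, mem[0x0e]=0xc7, mem[0x15]=0x46

MEM[0x1c,0x18,0x0e,0x15] = 41 46 c7 46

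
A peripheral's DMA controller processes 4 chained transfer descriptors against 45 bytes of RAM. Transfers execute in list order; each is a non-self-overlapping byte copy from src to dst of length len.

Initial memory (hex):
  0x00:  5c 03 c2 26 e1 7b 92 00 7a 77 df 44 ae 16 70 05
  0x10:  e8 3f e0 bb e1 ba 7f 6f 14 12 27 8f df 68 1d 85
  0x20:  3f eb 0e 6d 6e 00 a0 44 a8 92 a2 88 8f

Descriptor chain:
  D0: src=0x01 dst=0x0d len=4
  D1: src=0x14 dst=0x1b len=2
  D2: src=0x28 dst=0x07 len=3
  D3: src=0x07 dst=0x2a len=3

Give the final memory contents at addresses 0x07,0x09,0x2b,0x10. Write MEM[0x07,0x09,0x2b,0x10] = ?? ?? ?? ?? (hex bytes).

MEM[0x07,0x09,0x2b,0x10] = a8 a2 92 e1

[0] 0x01->0x0d len=4 : 03 c2 26 e1
[1] 0x14->0x1b len=2 : e1 ba
[2] 0x28->0x07 len=3 : a8 92 a2
[3] 0x07->0x2a len=3 : a8 92 a2
query mem[0x07]=0xa8, mem[0x09]=0xa2, mem[0x2b]=0x92, mem[0x10]=0xe1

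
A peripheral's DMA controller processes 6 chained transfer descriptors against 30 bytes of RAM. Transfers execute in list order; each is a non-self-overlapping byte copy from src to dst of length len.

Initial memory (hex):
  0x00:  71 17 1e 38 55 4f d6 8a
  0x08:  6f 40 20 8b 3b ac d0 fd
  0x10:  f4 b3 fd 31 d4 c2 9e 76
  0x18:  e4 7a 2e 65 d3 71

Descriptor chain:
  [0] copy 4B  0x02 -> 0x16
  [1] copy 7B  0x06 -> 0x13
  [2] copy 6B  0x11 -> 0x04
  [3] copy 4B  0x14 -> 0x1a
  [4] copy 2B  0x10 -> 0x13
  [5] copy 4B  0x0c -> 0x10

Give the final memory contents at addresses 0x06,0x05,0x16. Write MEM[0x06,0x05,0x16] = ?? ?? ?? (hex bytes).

MEM[0x06,0x05,0x16] = d6 fd 40

#0 dst[0x16+4] := {0x1e,0x38,0x55,0x4f}
#1 dst[0x13+7] := {0xd6,0x8a,0x6f,0x40,0x20,0x8b,0x3b}
#2 dst[0x04+6] := {0xb3,0xfd,0xd6,0x8a,0x6f,0x40}
#3 dst[0x1a+4] := {0x8a,0x6f,0x40,0x20}
#4 dst[0x13+2] := {0xf4,0xb3}
#5 dst[0x10+4] := {0x3b,0xac,0xd0,0xfd}
query mem[0x06]=0xd6, mem[0x05]=0xfd, mem[0x16]=0x40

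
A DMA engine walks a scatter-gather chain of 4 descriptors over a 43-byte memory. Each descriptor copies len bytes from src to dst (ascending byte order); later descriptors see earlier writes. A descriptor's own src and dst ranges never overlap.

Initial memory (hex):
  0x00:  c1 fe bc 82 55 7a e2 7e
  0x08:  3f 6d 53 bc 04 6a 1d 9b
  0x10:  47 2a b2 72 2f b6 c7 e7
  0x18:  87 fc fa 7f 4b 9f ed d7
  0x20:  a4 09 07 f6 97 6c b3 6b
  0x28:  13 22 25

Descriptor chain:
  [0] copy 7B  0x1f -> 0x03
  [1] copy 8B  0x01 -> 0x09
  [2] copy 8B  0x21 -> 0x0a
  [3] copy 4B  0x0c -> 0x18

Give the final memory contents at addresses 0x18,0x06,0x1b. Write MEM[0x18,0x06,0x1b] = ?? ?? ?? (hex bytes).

MEM[0x18,0x06,0x1b] = f6 07 b3

[0] 0x1f->0x03 len=7 : d7 a4 09 07 f6 97 6c
[1] 0x01->0x09 len=8 : fe bc d7 a4 09 07 f6 97
[2] 0x21->0x0a len=8 : 09 07 f6 97 6c b3 6b 13
[3] 0x0c->0x18 len=4 : f6 97 6c b3
query mem[0x18]=0xf6, mem[0x06]=0x07, mem[0x1b]=0xb3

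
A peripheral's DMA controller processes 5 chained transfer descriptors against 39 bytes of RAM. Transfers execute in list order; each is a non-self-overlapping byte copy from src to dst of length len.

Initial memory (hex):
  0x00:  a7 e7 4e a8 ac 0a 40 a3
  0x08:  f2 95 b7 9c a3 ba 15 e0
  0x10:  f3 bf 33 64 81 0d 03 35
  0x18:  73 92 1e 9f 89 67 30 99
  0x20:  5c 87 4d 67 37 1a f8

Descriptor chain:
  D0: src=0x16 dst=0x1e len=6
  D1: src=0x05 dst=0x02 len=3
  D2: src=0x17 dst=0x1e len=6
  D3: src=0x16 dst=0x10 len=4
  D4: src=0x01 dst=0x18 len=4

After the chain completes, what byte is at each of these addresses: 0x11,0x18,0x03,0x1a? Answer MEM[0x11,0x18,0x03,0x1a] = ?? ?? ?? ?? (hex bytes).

  after D0: wrote 6B at 0x1e = 033573921e9f
  after D1: wrote 3B at 0x02 = 0a40a3
  after D2: wrote 6B at 0x1e = 3573921e9f89
  after D3: wrote 4B at 0x10 = 03357392
  after D4: wrote 4B at 0x18 = e70a40a3
query mem[0x11]=0x35, mem[0x18]=0xe7, mem[0x03]=0x40, mem[0x1a]=0x40

MEM[0x11,0x18,0x03,0x1a] = 35 e7 40 40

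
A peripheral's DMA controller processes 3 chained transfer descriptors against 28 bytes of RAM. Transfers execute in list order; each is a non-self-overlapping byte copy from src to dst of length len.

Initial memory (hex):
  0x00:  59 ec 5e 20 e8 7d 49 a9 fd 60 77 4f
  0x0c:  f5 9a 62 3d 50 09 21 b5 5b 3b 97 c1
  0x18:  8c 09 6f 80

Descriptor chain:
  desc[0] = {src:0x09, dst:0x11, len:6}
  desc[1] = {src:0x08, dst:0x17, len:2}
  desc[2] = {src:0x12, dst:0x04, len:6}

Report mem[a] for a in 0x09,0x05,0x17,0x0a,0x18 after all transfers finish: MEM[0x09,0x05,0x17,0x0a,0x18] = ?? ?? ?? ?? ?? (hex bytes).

MEM[0x09,0x05,0x17,0x0a,0x18] = fd 4f fd 77 60

[0] 0x09->0x11 len=6 : 60 77 4f f5 9a 62
[1] 0x08->0x17 len=2 : fd 60
[2] 0x12->0x04 len=6 : 77 4f f5 9a 62 fd
query mem[0x09]=0xfd, mem[0x05]=0x4f, mem[0x17]=0xfd, mem[0x0a]=0x77, mem[0x18]=0x60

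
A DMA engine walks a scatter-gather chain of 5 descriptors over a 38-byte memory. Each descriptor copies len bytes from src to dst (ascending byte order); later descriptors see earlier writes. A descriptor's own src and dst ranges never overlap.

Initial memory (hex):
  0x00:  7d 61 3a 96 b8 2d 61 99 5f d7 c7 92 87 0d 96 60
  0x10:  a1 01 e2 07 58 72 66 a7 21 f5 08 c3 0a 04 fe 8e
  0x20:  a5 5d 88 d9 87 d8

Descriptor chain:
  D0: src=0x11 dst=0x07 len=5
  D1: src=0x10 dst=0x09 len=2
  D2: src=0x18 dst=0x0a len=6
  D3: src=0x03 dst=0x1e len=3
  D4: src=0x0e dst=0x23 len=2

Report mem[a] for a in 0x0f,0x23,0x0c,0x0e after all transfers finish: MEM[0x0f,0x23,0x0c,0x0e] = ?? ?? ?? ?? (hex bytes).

MEM[0x0f,0x23,0x0c,0x0e] = 04 0a 08 0a

#0 dst[0x07+5] := {0x01,0xe2,0x07,0x58,0x72}
#1 dst[0x09+2] := {0xa1,0x01}
#2 dst[0x0a+6] := {0x21,0xf5,0x08,0xc3,0x0a,0x04}
#3 dst[0x1e+3] := {0x96,0xb8,0x2d}
#4 dst[0x23+2] := {0x0a,0x04}
query mem[0x0f]=0x04, mem[0x23]=0x0a, mem[0x0c]=0x08, mem[0x0e]=0x0a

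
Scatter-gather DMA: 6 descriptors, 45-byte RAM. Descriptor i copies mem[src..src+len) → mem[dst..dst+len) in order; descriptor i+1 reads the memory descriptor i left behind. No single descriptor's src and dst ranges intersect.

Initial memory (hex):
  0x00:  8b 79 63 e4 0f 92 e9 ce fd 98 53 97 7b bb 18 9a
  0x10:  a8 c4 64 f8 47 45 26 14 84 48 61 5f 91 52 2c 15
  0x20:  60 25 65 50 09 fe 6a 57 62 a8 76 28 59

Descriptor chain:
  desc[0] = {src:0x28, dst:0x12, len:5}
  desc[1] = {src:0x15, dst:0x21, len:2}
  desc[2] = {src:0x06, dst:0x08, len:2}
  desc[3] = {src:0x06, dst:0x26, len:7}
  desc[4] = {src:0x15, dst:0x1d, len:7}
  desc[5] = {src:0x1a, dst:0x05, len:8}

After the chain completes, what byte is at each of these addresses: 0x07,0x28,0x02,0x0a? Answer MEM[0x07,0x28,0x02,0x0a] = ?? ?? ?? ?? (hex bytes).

#0 dst[0x12+5] := {0x62,0xa8,0x76,0x28,0x59}
#1 dst[0x21+2] := {0x28,0x59}
#2 dst[0x08+2] := {0xe9,0xce}
#3 dst[0x26+7] := {0xe9,0xce,0xe9,0xce,0x53,0x97,0x7b}
#4 dst[0x1d+7] := {0x28,0x59,0x14,0x84,0x48,0x61,0x5f}
#5 dst[0x05+8] := {0x61,0x5f,0x91,0x28,0x59,0x14,0x84,0x48}
query mem[0x07]=0x91, mem[0x28]=0xe9, mem[0x02]=0x63, mem[0x0a]=0x14

MEM[0x07,0x28,0x02,0x0a] = 91 e9 63 14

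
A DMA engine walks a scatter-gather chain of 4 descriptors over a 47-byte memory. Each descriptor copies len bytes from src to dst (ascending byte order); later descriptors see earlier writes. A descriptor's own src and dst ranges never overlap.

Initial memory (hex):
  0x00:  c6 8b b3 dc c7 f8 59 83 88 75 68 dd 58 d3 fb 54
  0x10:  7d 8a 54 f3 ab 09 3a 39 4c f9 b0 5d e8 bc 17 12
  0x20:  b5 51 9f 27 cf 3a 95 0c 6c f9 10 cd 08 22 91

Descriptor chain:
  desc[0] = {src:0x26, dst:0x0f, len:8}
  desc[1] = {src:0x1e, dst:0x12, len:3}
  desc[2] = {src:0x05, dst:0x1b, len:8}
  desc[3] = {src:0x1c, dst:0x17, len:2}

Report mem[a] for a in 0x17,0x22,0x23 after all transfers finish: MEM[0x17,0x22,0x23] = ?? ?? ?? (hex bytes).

MEM[0x17,0x22,0x23] = 59 58 27

D0: mem[0x0f..0x16] <- [95 0c 6c f9 10 cd 08 22]
D1: mem[0x12..0x14] <- [17 12 b5]
D2: mem[0x1b..0x22] <- [f8 59 83 88 75 68 dd 58]
D3: mem[0x17..0x18] <- [59 83]
query mem[0x17]=0x59, mem[0x22]=0x58, mem[0x23]=0x27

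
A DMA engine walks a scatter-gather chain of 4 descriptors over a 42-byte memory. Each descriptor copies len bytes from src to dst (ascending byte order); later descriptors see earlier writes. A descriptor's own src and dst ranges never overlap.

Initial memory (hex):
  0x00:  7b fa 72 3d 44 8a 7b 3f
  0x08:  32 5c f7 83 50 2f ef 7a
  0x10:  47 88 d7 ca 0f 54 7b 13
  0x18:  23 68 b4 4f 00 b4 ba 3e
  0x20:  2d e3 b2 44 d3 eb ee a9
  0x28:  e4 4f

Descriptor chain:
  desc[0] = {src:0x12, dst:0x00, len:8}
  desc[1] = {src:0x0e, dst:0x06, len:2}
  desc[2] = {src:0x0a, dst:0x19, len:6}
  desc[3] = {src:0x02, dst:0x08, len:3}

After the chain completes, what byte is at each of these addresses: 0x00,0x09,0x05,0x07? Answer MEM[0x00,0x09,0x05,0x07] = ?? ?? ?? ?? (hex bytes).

#0 dst[0x00+8] := {0xd7,0xca,0x0f,0x54,0x7b,0x13,0x23,0x68}
#1 dst[0x06+2] := {0xef,0x7a}
#2 dst[0x19+6] := {0xf7,0x83,0x50,0x2f,0xef,0x7a}
#3 dst[0x08+3] := {0x0f,0x54,0x7b}
query mem[0x00]=0xd7, mem[0x09]=0x54, mem[0x05]=0x13, mem[0x07]=0x7a

MEM[0x00,0x09,0x05,0x07] = d7 54 13 7a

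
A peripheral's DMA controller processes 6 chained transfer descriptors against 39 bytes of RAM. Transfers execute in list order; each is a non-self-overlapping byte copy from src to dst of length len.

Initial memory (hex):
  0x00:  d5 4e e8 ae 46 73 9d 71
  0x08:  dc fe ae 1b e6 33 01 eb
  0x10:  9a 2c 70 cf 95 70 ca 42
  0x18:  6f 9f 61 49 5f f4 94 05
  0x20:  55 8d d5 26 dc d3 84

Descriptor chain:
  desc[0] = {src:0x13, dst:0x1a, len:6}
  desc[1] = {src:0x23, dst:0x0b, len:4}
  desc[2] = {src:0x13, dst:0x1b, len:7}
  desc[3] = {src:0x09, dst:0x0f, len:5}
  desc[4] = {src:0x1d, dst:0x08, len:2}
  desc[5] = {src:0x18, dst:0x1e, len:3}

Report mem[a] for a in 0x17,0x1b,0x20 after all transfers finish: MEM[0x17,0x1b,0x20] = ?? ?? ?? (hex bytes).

MEM[0x17,0x1b,0x20] = 42 cf cf

#0 dst[0x1a+6] := {0xcf,0x95,0x70,0xca,0x42,0x6f}
#1 dst[0x0b+4] := {0x26,0xdc,0xd3,0x84}
#2 dst[0x1b+7] := {0xcf,0x95,0x70,0xca,0x42,0x6f,0x9f}
#3 dst[0x0f+5] := {0xfe,0xae,0x26,0xdc,0xd3}
#4 dst[0x08+2] := {0x70,0xca}
#5 dst[0x1e+3] := {0x6f,0x9f,0xcf}
query mem[0x17]=0x42, mem[0x1b]=0xcf, mem[0x20]=0xcf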